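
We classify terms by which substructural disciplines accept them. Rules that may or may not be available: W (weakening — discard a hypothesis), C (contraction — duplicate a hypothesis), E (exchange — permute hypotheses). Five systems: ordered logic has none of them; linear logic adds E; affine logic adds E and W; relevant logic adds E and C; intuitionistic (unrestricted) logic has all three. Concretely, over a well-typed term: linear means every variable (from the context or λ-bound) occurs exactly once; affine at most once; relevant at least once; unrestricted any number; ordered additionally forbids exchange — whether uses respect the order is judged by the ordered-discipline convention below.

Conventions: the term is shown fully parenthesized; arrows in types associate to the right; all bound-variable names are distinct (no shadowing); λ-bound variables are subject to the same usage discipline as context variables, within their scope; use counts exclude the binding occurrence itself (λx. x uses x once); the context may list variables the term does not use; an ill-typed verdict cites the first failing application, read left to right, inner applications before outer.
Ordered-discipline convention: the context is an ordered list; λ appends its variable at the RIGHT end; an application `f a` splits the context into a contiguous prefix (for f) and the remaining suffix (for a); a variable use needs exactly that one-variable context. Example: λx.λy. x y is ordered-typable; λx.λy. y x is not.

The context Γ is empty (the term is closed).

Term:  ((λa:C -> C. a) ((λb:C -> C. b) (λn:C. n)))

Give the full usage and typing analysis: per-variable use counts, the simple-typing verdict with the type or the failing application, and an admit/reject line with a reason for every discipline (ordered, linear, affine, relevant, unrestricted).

counts: a (bound) ×1, b (bound) ×1, n (bound) ×1
use order (left to right): a, b, n
typing: ✓ — C -> C
ordered ✓ (one use each (a, b, n); ordered split holds)
linear ✓ (a, b, n: one use apiece)
affine ✓ (a, b, n: no repeats, contraction unneeded)
relevant ✓ (a, b, n: all used, weakening unneeded)
unrestricted ✓ (well-typed at C -> C; no restrictions here)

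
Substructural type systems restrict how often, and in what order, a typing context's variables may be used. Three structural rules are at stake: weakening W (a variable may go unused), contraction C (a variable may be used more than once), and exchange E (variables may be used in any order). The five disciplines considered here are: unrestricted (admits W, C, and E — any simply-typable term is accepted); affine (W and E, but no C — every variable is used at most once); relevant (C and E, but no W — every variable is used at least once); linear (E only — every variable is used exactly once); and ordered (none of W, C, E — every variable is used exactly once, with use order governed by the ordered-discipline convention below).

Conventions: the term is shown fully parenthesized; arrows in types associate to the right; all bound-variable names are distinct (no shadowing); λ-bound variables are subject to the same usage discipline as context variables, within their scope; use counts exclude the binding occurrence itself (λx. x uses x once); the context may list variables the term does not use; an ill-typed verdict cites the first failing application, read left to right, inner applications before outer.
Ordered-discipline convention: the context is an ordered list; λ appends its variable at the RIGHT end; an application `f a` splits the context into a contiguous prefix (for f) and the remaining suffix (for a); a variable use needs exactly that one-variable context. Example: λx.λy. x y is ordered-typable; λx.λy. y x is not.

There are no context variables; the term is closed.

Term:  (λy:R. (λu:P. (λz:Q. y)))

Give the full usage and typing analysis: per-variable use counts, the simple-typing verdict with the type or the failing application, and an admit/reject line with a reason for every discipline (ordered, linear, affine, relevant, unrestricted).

usage: y (bound)=1, u (bound)=0, z (bound)=0
left-to-right use order: y
typing: ✓ — R -> P -> Q -> R
ordered: ✗ — u, z left unused
linear: ✗ — u, z left unused
affine: ✓ — no duplicate uses among y, u, z
relevant: ✗ — u, z left unused
unrestricted: ✓ — simply typable at R -> P -> Q -> R; W, C, E all held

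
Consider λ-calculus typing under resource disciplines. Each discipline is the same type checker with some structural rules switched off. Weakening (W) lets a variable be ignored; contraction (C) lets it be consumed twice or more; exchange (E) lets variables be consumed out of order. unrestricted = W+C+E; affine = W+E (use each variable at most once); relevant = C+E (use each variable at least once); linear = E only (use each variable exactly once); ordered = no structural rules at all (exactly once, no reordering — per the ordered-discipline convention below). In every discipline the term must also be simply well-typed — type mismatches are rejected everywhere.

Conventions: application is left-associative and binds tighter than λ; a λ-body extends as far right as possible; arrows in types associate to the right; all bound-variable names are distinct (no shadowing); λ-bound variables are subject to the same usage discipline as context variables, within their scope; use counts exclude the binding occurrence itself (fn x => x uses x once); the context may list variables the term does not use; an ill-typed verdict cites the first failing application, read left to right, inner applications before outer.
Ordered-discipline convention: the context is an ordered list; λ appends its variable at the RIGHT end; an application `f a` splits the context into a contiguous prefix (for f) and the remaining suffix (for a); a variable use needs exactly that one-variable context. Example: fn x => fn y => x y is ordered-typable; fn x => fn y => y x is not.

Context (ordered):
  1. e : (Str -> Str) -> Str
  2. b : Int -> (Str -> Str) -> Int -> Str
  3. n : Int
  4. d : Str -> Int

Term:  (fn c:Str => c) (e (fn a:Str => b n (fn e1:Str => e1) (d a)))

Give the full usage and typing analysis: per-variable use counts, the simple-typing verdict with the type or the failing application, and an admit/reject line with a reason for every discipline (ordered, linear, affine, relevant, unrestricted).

usage: e: 1×; b: 1×; n: 1×; d: 1×; c [bound]: 1×; a [bound]: 1×; e1 [bound]: 1×
order of uses: c, e, b, n, e1, d, a
typing: ✓ — Str
ordered ✓ (e, b, n, d, c, a, e1: once each, no exchange needed)
linear ✓ (exactly-once usage across e, b, n, d, c, a, e1)
affine ✓ (at most one use each (e, b, n, d, c, a, e1))
relevant ✓ (at least one use each (e, b, n, d, c, a, e1))
unrestricted ✓ (type-checks (Str) and nothing is barred)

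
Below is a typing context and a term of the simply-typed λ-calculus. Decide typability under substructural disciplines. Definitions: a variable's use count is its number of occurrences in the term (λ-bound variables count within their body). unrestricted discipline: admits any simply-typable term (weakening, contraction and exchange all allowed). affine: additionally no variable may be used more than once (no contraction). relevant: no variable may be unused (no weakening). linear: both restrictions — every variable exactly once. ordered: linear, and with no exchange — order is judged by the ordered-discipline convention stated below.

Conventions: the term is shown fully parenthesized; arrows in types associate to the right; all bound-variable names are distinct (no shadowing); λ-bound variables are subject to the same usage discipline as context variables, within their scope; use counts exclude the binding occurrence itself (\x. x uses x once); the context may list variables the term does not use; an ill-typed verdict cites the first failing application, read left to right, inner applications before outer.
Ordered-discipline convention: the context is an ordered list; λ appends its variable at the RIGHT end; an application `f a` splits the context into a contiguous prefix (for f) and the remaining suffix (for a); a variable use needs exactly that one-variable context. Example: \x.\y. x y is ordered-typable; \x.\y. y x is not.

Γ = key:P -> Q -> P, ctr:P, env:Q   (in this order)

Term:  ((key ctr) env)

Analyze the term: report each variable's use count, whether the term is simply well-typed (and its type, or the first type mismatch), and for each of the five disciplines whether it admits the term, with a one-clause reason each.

usage: key=1; ctr=1; env=1
use order (left to right): key, ctr, env
typing: well-typed — term : P
ordered ✓ (key, ctr, env: once each, no exchange needed)
linear ✓ (key, ctr, env: one use apiece)
affine ✓ (none of key, ctr, env used more than once)
relevant ✓ (at least one use each (key, ctr, env))
unrestricted ✓ (well-typed at P; no restrictions here)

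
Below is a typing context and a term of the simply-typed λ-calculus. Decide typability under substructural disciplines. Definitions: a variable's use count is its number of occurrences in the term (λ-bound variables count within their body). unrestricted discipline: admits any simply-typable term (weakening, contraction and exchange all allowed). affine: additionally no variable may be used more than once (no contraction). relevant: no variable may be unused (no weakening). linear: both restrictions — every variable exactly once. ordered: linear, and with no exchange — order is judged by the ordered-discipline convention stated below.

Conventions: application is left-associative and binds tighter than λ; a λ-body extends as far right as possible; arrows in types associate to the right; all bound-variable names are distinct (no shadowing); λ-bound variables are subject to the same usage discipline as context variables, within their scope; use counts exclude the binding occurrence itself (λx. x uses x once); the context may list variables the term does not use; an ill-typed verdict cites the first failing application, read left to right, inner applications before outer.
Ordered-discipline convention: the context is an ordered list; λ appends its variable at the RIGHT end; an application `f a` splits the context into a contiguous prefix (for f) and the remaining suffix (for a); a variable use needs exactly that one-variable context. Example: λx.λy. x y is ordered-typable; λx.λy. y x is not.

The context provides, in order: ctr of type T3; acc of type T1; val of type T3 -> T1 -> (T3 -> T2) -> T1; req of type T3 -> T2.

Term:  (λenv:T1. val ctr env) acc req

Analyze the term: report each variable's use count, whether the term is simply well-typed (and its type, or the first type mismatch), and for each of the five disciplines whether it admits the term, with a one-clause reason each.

counts: ctr: 1×; acc: 1×; val: 1×; req: 1×; env (λ-bound): 1×
use order (left to right): val, ctr, env, acc, req
typing: well-typed at T1
ordered ✗ (needs exchange: uses follow val, ctr, env, acc, req)
linear ✓ (single use per variable (ctr, acc, val, req, env))
affine ✓ (at most one use each (ctr, acc, val, req, env))
relevant ✓ (none of ctr, acc, val, req, env goes unused)
unrestricted ✓ (typability at T1 is all that's needed)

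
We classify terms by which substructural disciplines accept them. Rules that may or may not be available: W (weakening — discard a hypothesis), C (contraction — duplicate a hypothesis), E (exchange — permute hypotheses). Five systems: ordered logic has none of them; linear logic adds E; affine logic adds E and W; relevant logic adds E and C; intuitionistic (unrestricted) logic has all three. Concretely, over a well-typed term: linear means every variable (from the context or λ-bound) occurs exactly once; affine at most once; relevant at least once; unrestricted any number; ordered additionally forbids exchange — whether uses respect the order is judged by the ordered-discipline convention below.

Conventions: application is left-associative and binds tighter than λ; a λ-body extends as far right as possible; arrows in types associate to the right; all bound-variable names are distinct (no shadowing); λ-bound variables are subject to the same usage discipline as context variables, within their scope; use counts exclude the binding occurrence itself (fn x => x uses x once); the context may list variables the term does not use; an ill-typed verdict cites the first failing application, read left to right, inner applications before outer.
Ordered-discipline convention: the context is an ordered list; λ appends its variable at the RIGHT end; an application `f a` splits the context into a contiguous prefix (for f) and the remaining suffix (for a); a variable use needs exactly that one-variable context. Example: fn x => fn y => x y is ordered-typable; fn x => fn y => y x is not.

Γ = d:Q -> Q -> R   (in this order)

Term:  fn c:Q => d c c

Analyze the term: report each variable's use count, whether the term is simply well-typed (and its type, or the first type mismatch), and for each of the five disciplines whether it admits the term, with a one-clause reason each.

usage: d: 1×, c (λ-bound): 2×
use order (left to right): d, c, c
typing: well-typed — term : Q -> R
ordered: ✗ — needs contraction — c ×2
linear: ✗ — needs contraction — c ×2
affine: ✗ — needs contraction — c ×2
relevant: ✓ — every one of d, c appears
unrestricted: ✓ — type-checks (Q -> R) and nothing is barred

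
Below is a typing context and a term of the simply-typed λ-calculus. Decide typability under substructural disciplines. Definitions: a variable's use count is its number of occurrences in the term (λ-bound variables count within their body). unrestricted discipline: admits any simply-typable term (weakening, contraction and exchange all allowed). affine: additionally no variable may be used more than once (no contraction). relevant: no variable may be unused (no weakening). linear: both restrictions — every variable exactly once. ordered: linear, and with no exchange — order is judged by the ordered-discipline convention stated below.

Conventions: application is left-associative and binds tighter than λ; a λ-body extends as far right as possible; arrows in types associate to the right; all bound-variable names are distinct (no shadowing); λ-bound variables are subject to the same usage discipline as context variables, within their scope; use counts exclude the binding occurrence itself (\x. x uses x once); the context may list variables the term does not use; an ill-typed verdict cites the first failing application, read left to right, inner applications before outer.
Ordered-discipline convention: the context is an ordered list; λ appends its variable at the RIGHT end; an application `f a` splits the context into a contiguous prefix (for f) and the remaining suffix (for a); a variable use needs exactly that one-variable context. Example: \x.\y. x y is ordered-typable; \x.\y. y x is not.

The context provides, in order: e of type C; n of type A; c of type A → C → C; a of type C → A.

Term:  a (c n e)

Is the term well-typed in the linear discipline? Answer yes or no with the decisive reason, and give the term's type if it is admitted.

yes — single use per variable (e, n, c, a); term : A
counts: e: 1×, n: 1×, c: 1×, a: 1×
uses in reading order: a, c, n, e
typing: well-typed — term : A
across the five disciplines: ordered ✗, linear ✓, affine ✓, relevant ✓, unrestricted ✓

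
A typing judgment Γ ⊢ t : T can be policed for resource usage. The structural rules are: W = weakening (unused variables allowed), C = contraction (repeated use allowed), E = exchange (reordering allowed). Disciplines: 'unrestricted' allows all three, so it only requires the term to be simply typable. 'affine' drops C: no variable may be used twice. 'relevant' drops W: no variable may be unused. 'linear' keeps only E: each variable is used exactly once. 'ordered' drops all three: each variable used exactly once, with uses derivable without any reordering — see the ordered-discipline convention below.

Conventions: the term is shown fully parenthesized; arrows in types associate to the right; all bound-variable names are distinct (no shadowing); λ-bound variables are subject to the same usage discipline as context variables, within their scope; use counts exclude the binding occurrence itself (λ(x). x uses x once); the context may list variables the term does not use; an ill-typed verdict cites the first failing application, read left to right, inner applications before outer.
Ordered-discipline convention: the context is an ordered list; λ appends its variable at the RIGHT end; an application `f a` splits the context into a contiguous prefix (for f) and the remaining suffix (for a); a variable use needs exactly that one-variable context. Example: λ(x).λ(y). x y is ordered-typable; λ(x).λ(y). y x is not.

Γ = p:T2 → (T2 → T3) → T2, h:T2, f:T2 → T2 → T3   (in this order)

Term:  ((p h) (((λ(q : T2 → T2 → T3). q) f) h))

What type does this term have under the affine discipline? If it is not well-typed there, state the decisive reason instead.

not well-typed under affine — repeated use of h ×2
counts: p: 1×; h: 2×; f: 1×; q [bound]: 1×
order of uses: p, h, q, f, h
typing: well-typed — term : T2
all disciplines: ordered ✗; linear ✗; affine ✗; relevant ✓; unrestricted ✓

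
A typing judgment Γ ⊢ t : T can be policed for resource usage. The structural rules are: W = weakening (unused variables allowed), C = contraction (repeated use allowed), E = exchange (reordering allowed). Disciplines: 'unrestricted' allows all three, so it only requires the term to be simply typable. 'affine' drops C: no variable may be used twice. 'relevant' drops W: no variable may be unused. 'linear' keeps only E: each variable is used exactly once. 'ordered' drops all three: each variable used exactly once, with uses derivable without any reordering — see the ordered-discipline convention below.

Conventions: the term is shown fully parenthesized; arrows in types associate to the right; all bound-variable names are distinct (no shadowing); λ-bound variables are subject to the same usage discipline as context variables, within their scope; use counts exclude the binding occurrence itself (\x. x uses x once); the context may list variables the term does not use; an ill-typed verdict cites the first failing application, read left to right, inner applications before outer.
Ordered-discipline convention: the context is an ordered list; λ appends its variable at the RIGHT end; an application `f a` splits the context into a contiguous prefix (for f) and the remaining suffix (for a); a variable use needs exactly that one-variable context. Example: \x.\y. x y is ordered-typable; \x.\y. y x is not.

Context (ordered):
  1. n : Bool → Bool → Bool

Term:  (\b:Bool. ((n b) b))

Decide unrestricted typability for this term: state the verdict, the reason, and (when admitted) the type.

yes — typability at Bool → Bool is all that's needed; term : Bool → Bool
use counts: n: 1×, b [bound]: 2×
left-to-right use order: n, b, b
typing: the term checks, with type Bool → Bool
per-discipline verdicts: ordered ✗ · linear ✗ · affine ✗ · relevant ✓ · unrestricted ✓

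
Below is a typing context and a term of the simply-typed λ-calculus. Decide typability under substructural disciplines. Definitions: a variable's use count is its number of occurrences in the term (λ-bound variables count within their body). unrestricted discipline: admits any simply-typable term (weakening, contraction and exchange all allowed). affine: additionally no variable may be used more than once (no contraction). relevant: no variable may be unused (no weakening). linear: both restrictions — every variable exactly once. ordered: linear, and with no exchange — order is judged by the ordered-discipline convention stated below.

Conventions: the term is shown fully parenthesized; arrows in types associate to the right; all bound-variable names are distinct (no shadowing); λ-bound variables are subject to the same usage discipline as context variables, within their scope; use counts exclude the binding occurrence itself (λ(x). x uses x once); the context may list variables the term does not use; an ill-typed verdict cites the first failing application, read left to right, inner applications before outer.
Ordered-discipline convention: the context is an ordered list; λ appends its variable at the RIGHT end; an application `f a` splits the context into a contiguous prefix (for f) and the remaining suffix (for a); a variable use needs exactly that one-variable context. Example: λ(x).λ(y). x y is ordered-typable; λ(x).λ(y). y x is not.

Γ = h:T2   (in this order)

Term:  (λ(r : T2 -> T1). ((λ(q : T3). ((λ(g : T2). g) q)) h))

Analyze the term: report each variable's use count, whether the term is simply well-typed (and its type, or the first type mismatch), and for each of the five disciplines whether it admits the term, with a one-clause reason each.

variable uses: h ×1, r [bound] ×0, q [bound] ×1, g [bound] ×1
order of uses: g, q, h
typing: ill-typed: argument of type T3 where T2 is required
ordered: ✗, not simply typable
linear: ✗, fails simple typing
affine: ✗, a type mismatch blocks all five
relevant: ✗, the type mismatch rejects it
unrestricted: ✗, not simply typable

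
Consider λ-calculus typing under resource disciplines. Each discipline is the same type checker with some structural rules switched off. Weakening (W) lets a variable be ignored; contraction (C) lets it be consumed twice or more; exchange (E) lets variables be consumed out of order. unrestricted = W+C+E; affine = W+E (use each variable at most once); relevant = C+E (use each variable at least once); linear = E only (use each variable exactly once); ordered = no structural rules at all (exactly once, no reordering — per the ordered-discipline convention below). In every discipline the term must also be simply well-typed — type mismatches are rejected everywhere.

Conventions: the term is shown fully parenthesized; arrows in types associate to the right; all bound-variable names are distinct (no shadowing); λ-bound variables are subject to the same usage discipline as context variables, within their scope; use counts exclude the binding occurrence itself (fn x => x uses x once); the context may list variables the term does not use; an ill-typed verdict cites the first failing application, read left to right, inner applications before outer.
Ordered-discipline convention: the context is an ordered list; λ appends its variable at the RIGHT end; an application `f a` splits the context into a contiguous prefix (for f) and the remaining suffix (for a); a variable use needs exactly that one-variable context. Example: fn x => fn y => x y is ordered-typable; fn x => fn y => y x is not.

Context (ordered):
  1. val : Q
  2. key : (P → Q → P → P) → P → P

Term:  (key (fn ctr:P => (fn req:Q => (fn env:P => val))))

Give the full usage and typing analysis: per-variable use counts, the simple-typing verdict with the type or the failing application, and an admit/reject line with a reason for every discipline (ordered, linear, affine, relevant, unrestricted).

variable uses: val ×1, key ×1, ctr (bound) ×0, req (bound) ×0, env (bound) ×0
use order (left to right): key, val
typing: ill-typed: an argument P → Q → P → Q mismatches the expected P → Q → P → P
ordered: ✗, not simply typable
linear: ✗, fails simple typing
affine: ✗, a type mismatch blocks all five
relevant: ✗, the type mismatch rejects it
unrestricted: ✗, not simply typable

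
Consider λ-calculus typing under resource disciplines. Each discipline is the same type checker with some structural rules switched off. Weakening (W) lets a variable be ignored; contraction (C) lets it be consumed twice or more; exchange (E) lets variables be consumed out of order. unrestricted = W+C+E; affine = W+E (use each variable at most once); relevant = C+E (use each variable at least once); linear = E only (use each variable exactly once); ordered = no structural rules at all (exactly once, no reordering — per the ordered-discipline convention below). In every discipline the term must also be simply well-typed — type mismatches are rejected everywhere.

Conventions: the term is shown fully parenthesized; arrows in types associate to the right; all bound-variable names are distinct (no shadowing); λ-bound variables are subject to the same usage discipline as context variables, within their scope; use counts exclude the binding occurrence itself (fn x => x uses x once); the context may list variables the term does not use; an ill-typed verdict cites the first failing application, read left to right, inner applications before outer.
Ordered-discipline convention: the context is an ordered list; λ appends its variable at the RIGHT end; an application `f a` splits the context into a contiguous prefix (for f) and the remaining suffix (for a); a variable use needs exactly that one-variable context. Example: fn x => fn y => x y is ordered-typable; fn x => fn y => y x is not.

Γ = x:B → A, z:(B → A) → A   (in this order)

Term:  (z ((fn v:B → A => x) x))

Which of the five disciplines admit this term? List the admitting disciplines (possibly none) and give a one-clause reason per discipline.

admitting disciplines: unrestricted
counts: x: 2×, z: 1×, v [bound]: 0×
uses in reading order: z, x, x
typing: the term checks, with type A
ordered: ✗, needs contraction — x ×2; unused: v — weakening required
linear: ✗, needs contraction — x ×2; unused: v — weakening required
affine: ✗, needs contraction — x ×2
relevant: ✗, unused: v — weakening required
unrestricted: ✓, type-checks (A) and nothing is barred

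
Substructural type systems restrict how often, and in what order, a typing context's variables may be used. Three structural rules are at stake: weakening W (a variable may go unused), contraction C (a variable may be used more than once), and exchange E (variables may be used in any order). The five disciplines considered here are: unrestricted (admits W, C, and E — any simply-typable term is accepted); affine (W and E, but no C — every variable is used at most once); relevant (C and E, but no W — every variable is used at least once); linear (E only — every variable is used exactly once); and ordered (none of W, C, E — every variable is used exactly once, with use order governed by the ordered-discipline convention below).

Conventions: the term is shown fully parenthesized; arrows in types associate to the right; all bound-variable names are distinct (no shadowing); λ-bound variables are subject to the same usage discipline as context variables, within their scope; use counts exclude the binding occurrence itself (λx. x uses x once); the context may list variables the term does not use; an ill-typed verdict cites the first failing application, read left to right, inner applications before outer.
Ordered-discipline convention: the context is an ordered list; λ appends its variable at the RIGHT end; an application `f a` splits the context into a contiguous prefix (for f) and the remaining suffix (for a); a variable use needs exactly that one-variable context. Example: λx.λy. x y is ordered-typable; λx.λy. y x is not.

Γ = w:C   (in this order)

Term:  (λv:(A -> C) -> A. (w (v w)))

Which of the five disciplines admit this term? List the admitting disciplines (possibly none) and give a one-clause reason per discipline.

admitted in: none
counts: w ×2, v (λ-bound) ×1
uses in reading order: w, v, w
typing: ill-typed: an application expects A -> C but receives C
ordered ✗ (not simply typable)
linear ✗ (fails simple typing)
affine ✗ (a type mismatch blocks all five)
relevant ✗ (the type mismatch rejects it)
unrestricted ✗ (not simply typable)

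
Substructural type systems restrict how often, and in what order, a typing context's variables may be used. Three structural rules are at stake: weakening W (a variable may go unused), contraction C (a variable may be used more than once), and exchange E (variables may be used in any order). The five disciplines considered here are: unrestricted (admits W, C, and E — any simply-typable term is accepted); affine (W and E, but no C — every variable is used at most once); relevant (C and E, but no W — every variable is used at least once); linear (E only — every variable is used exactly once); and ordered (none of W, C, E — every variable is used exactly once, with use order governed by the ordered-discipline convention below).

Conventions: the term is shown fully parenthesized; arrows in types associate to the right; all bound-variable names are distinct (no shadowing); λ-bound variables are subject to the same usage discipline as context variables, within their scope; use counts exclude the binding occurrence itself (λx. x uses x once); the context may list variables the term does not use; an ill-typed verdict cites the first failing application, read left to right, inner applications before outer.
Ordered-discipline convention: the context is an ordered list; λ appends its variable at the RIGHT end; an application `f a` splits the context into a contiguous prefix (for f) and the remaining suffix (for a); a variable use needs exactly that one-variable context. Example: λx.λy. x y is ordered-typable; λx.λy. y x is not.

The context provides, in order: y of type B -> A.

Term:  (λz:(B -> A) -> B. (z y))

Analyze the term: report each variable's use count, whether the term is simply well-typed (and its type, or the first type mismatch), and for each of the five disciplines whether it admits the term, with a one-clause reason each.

use counts: y=1; z [bound]=1
uses in reading order: z, y
typing: the term checks, with type ((B -> A) -> B) -> B
ordered: ✗ — no ordered split (uses run z, y)
linear: ✓ — single use per variable (y, z)
affine: ✓ — no duplicate uses among y, z
relevant: ✓ — at least one use each (y, z)
unrestricted: ✓ — typability at ((B -> A) -> B) -> B is all that's needed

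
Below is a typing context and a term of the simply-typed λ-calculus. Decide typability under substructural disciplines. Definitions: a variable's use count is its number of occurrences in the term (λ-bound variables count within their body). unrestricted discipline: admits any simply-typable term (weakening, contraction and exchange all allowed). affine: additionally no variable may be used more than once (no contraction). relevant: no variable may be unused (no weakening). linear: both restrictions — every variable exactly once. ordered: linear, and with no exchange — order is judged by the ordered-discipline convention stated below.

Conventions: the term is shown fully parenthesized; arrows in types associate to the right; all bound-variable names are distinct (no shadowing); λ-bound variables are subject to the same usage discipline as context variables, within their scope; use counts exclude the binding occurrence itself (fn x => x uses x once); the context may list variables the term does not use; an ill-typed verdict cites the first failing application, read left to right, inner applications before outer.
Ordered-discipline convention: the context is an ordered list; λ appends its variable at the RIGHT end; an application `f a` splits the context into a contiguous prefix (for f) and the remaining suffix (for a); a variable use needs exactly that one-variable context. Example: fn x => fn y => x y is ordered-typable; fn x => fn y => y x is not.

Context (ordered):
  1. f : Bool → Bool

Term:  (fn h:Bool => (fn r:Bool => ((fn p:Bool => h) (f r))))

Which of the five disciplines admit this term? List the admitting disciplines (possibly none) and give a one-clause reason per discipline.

admitted in: affine, unrestricted
counts: f=1; h [bound]=1; r [bound]=1; p [bound]=0
left-to-right use order: h, f, r
typing: the term checks, with type Bool → Bool → Bool
ordered: ✗ — p never used (weakening)
linear: ✗ — p never used (weakening)
affine: ✓ — at most one use each (f, h, r, p)
relevant: ✗ — p never used (weakening)
unrestricted: ✓ — simply typable at Bool → Bool → Bool; W, C, E all held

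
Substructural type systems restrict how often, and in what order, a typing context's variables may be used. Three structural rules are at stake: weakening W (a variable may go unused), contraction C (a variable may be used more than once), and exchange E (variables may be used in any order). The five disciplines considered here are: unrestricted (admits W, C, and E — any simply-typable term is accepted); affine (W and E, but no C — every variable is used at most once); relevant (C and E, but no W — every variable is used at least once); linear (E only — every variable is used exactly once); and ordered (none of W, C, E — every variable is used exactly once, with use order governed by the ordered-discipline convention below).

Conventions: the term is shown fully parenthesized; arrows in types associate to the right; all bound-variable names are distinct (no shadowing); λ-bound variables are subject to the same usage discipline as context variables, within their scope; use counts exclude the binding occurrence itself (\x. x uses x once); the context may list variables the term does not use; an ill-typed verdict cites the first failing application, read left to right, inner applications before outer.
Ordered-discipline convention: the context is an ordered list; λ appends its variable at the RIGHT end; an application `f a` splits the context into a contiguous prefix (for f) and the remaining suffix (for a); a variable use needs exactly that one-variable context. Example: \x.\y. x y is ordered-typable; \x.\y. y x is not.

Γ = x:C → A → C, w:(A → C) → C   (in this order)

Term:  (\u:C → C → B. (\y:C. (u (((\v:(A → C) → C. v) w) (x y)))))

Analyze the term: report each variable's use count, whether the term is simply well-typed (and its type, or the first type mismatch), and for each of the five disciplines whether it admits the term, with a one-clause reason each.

use counts: x=1; w=1; u (bound)=1; y (bound)=1; v (bound)=1
use order (left to right): u, v, w, x, y
typing: the term checks, with type (C → C → B) → C → C → B
ordered: ✗, needs exchange: uses follow u, v, w, x, y
linear: ✓, exactly-once usage across x, w, u, y, v
affine: ✓, at most one use each (x, w, u, y, v)
relevant: ✓, x, w, u, y, v: all used, weakening unneeded
unrestricted: ✓, well-typed at (C → C → B) → C → C → B; no restrictions here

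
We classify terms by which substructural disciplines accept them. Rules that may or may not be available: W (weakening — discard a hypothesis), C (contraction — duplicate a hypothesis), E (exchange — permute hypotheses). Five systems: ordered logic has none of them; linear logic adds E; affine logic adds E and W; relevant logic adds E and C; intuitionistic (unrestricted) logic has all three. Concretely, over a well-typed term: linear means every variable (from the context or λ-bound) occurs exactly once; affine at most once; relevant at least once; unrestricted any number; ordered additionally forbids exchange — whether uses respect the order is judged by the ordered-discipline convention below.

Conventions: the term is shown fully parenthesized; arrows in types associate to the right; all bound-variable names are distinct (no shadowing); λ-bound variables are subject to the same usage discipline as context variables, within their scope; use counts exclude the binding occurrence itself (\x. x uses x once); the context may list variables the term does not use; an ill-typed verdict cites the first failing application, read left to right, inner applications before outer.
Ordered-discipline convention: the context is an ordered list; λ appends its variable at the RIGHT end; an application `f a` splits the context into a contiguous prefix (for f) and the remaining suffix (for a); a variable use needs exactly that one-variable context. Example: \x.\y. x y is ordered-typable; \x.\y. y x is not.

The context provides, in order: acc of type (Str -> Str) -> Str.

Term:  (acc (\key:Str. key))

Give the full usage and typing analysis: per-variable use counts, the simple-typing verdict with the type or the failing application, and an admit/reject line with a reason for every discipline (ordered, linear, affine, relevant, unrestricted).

variable uses: acc ×1, key [bound] ×1
left-to-right use order: acc, key
typing: well-typed — term : Str
ordered: ✓, acc, key: once each, no exchange needed
linear: ✓, each of acc, key used exactly once
affine: ✓, acc, key: no repeats, contraction unneeded
relevant: ✓, none of acc, key goes unused
unrestricted: ✓, typability at Str is all that's needed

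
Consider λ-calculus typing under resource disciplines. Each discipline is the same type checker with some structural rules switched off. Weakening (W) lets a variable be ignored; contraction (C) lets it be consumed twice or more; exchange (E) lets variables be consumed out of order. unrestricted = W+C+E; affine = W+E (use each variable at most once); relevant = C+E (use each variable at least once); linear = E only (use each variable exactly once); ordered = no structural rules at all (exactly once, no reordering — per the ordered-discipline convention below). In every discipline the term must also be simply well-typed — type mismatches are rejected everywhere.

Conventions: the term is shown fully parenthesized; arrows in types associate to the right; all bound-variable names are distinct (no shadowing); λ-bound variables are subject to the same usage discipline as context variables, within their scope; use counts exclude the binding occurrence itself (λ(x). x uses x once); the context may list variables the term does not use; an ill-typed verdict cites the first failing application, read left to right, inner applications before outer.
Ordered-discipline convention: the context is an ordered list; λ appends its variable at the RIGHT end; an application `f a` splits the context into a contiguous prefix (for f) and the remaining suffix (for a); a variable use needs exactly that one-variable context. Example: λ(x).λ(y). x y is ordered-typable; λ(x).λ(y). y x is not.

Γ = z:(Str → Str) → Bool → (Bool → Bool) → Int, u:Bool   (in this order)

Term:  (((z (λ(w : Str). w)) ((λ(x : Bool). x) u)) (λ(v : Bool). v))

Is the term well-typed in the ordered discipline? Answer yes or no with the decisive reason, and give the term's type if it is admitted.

yes — single-use (z, u, w, x, v), ordered derivation ok; term : Int
use counts: z ×1, u ×1, w (λ-bound) ×1, x (λ-bound) ×1, v (λ-bound) ×1
order of uses: z, w, x, u, v
typing: well-typed at Int
summary: ordered ✓; linear ✓; affine ✓; relevant ✓; unrestricted ✓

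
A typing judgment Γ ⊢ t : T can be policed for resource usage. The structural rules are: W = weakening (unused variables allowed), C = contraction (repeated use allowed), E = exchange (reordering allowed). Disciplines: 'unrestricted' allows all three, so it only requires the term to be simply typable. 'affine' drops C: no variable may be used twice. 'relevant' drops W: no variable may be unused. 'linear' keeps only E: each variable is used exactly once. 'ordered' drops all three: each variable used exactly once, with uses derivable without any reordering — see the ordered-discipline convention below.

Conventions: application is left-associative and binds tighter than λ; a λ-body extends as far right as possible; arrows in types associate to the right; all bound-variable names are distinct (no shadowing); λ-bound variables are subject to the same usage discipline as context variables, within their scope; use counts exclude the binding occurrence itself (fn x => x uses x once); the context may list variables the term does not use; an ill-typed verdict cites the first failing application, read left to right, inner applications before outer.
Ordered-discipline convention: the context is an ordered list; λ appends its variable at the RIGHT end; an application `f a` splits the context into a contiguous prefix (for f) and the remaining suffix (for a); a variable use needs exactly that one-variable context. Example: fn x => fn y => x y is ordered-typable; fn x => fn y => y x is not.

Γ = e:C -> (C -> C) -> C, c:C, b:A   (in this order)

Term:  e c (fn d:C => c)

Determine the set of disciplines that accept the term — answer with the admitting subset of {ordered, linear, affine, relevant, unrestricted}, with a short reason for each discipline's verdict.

admitted by: unrestricted
counts: e: 1; c: 2; b: 0; d [bound]: 0
uses in reading order: e, c, c
typing: ✓ — C
ordered: ✗, c ×2 used more than once (contraction); unused: b, d — weakening required
linear: ✗, c ×2 used more than once (contraction); unused: b, d — weakening required
affine: ✗, c ×2 used more than once (contraction)
relevant: ✗, unused: b, d — weakening required
unrestricted: ✓, type-checks (C) and nothing is barred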